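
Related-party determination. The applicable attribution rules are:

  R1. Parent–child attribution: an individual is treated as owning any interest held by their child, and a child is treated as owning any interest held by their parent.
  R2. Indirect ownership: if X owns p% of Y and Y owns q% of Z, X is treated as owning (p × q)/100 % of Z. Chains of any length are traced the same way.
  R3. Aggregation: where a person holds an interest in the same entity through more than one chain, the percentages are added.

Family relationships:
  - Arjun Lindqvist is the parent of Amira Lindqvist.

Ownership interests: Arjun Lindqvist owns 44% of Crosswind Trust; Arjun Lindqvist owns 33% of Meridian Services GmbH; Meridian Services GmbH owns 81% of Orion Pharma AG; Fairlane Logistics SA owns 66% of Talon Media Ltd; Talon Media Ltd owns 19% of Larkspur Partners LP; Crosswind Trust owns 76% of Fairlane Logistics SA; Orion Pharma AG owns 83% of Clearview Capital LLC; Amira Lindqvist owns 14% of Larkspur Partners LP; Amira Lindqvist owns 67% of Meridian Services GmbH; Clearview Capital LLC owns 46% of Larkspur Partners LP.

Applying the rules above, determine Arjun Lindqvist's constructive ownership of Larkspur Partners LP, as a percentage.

49.119176%

By parent–child attribution (R1), Arjun Lindqvist is treated as also owning Amira Lindqvist's interest in Meridian Services GmbH, giving 33% + 67% = 100%.
By parent–child attribution (R1), Arjun Lindqvist is treated as owning Amira Lindqvist's 14% interest in Larkspur Partners LP.
Chain via Crosswind Trust → Fairlane Logistics SA → Talon Media Ltd (R2): 44% × 76% × 66% × 19% = 4.193376% of Larkspur Partners LP.
Chain via Meridian Services GmbH → Orion Pharma AG → Clearview Capital LLC (R2): 100% × 81% × 83% × 46% = 30.9258% of Larkspur Partners LP.
Direct interest in Larkspur Partners LP: 14%.
Aggregating (R3): 4.193376% + 30.9258% + 14% = 49.119176%.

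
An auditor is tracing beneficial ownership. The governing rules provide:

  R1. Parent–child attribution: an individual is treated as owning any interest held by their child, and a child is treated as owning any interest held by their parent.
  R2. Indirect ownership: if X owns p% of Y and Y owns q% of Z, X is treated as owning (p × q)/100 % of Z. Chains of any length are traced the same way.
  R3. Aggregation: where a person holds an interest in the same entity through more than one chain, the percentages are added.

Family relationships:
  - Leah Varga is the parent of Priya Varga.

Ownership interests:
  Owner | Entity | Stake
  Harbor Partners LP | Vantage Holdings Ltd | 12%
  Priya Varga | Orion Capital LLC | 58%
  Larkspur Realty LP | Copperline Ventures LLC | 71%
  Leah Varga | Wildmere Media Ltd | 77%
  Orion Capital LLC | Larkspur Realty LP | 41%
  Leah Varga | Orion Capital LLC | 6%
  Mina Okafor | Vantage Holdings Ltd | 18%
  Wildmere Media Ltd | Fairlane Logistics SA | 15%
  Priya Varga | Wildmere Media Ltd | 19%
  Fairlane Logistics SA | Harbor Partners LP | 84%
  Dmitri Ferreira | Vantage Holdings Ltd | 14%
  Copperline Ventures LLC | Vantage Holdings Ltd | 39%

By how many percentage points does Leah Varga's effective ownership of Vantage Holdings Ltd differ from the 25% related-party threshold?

By parent–child attribution (R1), Leah Varga is treated as also owning Priya Varga's interest in Wildmere Media Ltd, giving 77% + 19% = 96%.
By parent–child attribution (R1), Leah Varga is treated as also owning Priya Varga's interest in Orion Capital LLC, giving 6% + 58% = 64%.
Chain via Wildmere Media Ltd → Fairlane Logistics SA → Harbor Partners LP (R2): 96% × 15% × 84% × 12% = 1.45152% of Vantage Holdings Ltd.
Chain via Orion Capital LLC → Larkspur Realty LP → Copperline Ventures LLC (R2): 64% × 41% × 71% × 39% = 7.265856% of Vantage Holdings Ltd.
Aggregating (R3): 1.45152% + 7.265856% = 8.717376%.
8.717376% falls short of the 25% threshold by 16.282624 percentage points.

16.282624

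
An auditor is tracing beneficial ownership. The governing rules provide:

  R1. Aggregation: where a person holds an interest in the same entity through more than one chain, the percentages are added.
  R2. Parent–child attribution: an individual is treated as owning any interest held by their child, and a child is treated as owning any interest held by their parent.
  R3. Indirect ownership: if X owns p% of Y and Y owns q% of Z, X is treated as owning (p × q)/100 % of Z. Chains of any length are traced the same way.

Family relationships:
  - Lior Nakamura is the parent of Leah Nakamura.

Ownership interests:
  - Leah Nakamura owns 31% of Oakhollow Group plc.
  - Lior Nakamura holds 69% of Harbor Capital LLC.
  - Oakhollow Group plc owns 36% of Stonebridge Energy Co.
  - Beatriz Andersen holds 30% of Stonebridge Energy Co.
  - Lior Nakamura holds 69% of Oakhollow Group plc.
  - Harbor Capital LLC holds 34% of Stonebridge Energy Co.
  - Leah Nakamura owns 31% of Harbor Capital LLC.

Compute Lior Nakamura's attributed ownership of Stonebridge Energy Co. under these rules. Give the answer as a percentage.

70%

By parent–child attribution (R2), Lior Nakamura is treated as also owning Leah Nakamura's interest in Oakhollow Group plc, giving 69% + 31% = 100%.
By parent–child attribution (R2), Lior Nakamura is treated as also owning Leah Nakamura's interest in Harbor Capital LLC, giving 69% + 31% = 100%.
Chain via Oakhollow Group plc (R3): 100% × 36% = 36% of Stonebridge Energy Co.
Chain via Harbor Capital LLC (R3): 100% × 34% = 34% of Stonebridge Energy Co.
Aggregating (R1): 36% + 34% = 70%.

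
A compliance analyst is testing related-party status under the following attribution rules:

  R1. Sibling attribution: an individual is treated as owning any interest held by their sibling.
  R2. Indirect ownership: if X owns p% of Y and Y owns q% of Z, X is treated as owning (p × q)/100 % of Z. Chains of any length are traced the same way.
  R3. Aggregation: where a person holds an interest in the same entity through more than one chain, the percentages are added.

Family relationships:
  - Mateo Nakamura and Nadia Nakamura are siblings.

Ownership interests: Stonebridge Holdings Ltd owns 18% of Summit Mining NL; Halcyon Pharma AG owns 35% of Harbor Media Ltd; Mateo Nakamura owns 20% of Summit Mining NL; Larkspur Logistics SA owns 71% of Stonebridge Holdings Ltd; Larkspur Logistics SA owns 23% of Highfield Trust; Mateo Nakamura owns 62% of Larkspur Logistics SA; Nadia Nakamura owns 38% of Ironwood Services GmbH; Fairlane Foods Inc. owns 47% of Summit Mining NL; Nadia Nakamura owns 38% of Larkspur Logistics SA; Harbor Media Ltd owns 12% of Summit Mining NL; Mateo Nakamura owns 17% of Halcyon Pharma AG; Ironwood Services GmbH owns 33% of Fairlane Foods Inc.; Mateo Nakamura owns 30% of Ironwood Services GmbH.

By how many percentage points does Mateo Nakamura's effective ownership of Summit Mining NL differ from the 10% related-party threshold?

By sibling attribution (R1), Mateo Nakamura is treated as also owning Nadia Nakamura's interest in Larkspur Logistics SA, giving 62% + 38% = 100%.
By sibling attribution (R1), Mateo Nakamura is treated as also owning Nadia Nakamura's interest in Ironwood Services GmbH, giving 30% + 38% = 68%.
Chain via Halcyon Pharma AG → Harbor Media Ltd (R2): 17% × 35% × 12% = 0.714% of Summit Mining NL.
Chain via Larkspur Logistics SA → Stonebridge Holdings Ltd (R2): 100% × 71% × 18% = 12.78% of Summit Mining NL.
Chain via Ironwood Services GmbH → Fairlane Foods Inc. (R2): 68% × 33% × 47% = 10.5468% of Summit Mining NL.
Direct interest in Summit Mining NL: 20%.
Aggregating (R3): 0.714% + 12.78% + 10.5468% + 20% = 44.0408%.
44.0408% exceeds the 10% threshold by 34.0408 percentage points.

34.0408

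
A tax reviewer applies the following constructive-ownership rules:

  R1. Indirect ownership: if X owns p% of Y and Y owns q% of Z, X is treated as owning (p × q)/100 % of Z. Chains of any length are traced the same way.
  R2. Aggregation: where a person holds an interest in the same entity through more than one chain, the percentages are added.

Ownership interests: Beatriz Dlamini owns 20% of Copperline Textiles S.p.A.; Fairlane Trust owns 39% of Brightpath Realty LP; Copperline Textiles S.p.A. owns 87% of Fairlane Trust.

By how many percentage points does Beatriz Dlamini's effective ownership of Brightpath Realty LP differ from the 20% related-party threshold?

13.214

Chain via Copperline Textiles S.p.A. → Fairlane Trust (R1): 20% × 87% × 39% = 6.786% of Brightpath Realty LP.
6.786% falls short of the 20% threshold by 13.214 percentage points.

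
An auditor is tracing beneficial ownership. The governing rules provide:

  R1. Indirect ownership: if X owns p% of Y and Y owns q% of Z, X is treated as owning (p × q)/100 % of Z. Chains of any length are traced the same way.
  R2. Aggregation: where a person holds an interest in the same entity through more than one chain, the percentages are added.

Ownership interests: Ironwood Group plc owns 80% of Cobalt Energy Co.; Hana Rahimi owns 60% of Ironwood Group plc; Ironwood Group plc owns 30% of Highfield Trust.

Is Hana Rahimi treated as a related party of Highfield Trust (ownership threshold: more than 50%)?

Chain via Ironwood Group plc (R1): 60% × 30% = 18% of Highfield Trust.
18% does not exceed the 50% threshold, so Hana is not a related party to Highfield Trust.

No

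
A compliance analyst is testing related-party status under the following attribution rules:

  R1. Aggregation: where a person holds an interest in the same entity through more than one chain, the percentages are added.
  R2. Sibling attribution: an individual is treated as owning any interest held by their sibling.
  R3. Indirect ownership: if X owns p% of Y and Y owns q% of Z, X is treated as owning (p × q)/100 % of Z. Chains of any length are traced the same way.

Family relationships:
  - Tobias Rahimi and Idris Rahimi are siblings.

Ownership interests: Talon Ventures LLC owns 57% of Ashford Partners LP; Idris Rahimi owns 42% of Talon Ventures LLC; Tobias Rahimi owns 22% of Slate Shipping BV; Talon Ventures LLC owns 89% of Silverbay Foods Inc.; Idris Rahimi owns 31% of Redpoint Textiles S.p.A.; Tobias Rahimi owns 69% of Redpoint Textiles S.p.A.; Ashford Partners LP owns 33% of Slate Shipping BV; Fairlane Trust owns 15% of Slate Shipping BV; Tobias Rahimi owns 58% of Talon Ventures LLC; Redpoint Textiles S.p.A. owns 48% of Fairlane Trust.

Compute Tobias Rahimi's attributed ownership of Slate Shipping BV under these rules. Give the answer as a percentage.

48.01%

By sibling attribution (R2), Tobias Rahimi is treated as also owning Idris Rahimi's interest in Redpoint Textiles S.p.A, giving 69% + 31% = 100%.
By sibling attribution (R2), Tobias Rahimi is treated as also owning Idris Rahimi's interest in Talon Ventures LLC, giving 58% + 42% = 100%.
Chain via Redpoint Textiles S.p.A. → Fairlane Trust (R3): 100% × 48% × 15% = 7.2% of Slate Shipping BV.
Chain via Talon Ventures LLC → Ashford Partners LP (R3): 100% × 57% × 33% = 18.81% of Slate Shipping BV.
Direct interest in Slate Shipping BV: 22%.
Aggregating (R1): 7.2% + 18.81% + 22% = 48.01%.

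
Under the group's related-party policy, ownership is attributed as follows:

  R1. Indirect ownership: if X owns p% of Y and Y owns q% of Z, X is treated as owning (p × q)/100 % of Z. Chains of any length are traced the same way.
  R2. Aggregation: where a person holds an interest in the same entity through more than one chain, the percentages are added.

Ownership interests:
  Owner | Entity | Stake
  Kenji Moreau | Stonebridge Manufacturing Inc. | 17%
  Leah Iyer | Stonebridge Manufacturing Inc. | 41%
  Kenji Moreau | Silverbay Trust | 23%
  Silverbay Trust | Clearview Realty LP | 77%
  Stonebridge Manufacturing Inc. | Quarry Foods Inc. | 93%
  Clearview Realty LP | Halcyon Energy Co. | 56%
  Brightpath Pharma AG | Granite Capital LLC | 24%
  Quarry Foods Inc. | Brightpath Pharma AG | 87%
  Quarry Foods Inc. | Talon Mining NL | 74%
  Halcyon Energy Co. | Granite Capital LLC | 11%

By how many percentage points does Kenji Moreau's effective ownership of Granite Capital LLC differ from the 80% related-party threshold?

75.607936

Chain via Stonebridge Manufacturing Inc. → Quarry Foods Inc. → Brightpath Pharma AG (R1): 17% × 93% × 87% × 24% = 3.301128% of Granite Capital LLC.
Chain via Silverbay Trust → Clearview Realty LP → Halcyon Energy Co. (R1): 23% × 77% × 56% × 11% = 1.090936% of Granite Capital LLC.
Aggregating (R2): 3.301128% + 1.090936% = 4.392064%.
4.392064% falls short of the 80% threshold by 75.607936 percentage points.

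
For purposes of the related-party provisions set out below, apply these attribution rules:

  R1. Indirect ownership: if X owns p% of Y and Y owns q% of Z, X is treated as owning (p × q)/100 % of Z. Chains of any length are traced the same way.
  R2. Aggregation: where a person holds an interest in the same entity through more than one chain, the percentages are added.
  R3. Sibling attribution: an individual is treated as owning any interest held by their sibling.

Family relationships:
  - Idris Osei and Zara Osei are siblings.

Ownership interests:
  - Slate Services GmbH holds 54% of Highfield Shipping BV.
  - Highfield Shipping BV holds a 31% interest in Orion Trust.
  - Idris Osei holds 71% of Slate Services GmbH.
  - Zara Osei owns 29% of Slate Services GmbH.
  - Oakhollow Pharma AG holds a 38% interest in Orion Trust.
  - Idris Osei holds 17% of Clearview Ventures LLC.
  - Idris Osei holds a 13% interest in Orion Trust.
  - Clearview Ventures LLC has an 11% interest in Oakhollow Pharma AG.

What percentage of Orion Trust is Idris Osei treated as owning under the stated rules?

30.4506%

By sibling attribution (R3), Idris Osei is treated as also owning Zara Osei's interest in Slate Services GmbH, giving 71% + 29% = 100%.
Chain via Slate Services GmbH → Highfield Shipping BV (R1): 100% × 54% × 31% = 16.74% of Orion Trust.
Chain via Clearview Ventures LLC → Oakhollow Pharma AG (R1): 17% × 11% × 38% = 0.7106% of Orion Trust.
Direct interest in Orion Trust: 13%.
Aggregating (R2): 16.74% + 0.7106% + 13% = 30.4506%.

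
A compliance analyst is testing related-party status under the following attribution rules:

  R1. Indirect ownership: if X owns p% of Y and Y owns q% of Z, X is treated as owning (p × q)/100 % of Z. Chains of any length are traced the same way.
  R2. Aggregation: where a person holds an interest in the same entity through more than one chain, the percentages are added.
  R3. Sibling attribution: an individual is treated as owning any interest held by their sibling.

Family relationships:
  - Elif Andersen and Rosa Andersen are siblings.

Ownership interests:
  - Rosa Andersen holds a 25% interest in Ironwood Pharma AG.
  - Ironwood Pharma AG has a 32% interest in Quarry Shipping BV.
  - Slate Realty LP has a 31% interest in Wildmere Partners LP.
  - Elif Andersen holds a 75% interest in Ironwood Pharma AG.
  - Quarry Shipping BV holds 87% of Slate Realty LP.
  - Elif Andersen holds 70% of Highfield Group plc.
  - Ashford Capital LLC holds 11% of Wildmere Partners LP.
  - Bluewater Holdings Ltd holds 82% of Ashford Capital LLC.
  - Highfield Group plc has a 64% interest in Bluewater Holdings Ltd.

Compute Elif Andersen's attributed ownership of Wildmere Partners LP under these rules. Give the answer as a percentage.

12.67136%

By sibling attribution (R3), Elif Andersen is treated as also owning Rosa Andersen's interest in Ironwood Pharma AG, giving 75% + 25% = 100%.
Chain via Ironwood Pharma AG → Quarry Shipping BV → Slate Realty LP (R1): 100% × 32% × 87% × 31% = 8.6304% of Wildmere Partners LP.
Chain via Highfield Group plc → Bluewater Holdings Ltd → Ashford Capital LLC (R1): 70% × 64% × 82% × 11% = 4.04096% of Wildmere Partners LP.
Aggregating (R2): 8.6304% + 4.04096% = 12.67136%.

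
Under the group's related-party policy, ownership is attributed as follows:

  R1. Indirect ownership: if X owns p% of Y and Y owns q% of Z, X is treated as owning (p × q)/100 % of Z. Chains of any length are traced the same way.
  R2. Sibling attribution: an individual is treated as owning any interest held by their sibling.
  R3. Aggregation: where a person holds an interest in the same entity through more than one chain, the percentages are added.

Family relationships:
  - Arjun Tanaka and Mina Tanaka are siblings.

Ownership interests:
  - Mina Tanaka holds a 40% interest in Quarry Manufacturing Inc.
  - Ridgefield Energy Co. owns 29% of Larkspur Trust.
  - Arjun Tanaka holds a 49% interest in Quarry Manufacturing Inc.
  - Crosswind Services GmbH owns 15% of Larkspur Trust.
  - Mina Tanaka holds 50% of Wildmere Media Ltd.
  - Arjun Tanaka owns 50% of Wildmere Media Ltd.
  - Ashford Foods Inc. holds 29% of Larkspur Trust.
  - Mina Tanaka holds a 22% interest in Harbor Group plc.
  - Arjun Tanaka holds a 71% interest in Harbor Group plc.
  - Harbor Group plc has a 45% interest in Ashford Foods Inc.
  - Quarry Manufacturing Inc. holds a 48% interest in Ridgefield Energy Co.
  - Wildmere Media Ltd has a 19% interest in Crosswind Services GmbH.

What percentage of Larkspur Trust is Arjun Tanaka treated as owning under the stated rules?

By sibling attribution (R2), Arjun Tanaka is treated as also owning Mina Tanaka's interest in Harbor Group plc, giving 71% + 22% = 93%.
By sibling attribution (R2), Arjun Tanaka is treated as also owning Mina Tanaka's interest in Quarry Manufacturing Inc, giving 49% + 40% = 89%.
By sibling attribution (R2), Arjun Tanaka is treated as also owning Mina Tanaka's interest in Wildmere Media Ltd, giving 50% + 50% = 100%.
Chain via Harbor Group plc → Ashford Foods Inc. (R1): 93% × 45% × 29% = 12.1365% of Larkspur Trust.
Chain via Quarry Manufacturing Inc. → Ridgefield Energy Co. (R1): 89% × 48% × 29% = 12.3888% of Larkspur Trust.
Chain via Wildmere Media Ltd → Crosswind Services GmbH (R1): 100% × 19% × 15% = 2.85% of Larkspur Trust.
Aggregating (R3): 12.1365% + 12.3888% + 2.85% = 27.3753%.

27.3753%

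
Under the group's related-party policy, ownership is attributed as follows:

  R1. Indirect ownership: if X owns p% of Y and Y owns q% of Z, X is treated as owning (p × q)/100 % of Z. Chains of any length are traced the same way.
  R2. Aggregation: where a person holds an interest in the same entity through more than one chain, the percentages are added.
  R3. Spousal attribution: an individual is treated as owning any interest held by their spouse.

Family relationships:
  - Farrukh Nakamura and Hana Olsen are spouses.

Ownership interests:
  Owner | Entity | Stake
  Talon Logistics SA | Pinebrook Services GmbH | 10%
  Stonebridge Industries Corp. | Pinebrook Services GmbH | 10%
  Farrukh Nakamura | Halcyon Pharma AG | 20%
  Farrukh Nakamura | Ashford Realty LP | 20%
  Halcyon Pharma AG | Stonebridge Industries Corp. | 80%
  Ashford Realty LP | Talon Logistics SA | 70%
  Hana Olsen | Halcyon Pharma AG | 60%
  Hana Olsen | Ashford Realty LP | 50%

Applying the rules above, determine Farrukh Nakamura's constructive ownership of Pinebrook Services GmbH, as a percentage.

By spousal attribution (R3), Farrukh Nakamura is treated as also owning Hana Olsen's interest in Ashford Realty LP, giving 20% + 50% = 70%.
By spousal attribution (R3), Farrukh Nakamura is treated as also owning Hana Olsen's interest in Halcyon Pharma AG, giving 20% + 60% = 80%.
Chain via Ashford Realty LP → Talon Logistics SA (R1): 70% × 70% × 10% = 4.9% of Pinebrook Services GmbH.
Chain via Halcyon Pharma AG → Stonebridge Industries Corp. (R1): 80% × 80% × 10% = 6.4% of Pinebrook Services GmbH.
Aggregating (R2): 4.9% + 6.4% = 11.3%.

11.3%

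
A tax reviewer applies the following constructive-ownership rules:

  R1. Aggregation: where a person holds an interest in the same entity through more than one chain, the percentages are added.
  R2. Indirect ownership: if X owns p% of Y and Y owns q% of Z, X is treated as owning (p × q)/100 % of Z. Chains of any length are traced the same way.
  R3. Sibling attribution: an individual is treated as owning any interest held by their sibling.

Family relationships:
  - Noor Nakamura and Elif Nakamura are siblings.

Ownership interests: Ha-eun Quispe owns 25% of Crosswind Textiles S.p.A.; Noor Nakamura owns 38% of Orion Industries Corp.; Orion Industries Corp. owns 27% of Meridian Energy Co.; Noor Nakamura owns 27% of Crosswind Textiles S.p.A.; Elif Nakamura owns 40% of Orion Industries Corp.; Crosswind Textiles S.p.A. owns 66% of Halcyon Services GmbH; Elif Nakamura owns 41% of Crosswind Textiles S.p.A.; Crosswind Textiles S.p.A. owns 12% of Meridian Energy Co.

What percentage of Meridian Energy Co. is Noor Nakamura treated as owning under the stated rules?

By sibling attribution (R3), Noor Nakamura is treated as also owning Elif Nakamura's interest in Orion Industries Corp, giving 38% + 40% = 78%.
By sibling attribution (R3), Noor Nakamura is treated as also owning Elif Nakamura's interest in Crosswind Textiles S.p.A, giving 27% + 41% = 68%.
Chain via Orion Industries Corp. (R2): 78% × 27% = 21.06% of Meridian Energy Co.
Chain via Crosswind Textiles S.p.A. (R2): 68% × 12% = 8.16% of Meridian Energy Co.
Aggregating (R1): 21.06% + 8.16% = 29.22%.

29.22%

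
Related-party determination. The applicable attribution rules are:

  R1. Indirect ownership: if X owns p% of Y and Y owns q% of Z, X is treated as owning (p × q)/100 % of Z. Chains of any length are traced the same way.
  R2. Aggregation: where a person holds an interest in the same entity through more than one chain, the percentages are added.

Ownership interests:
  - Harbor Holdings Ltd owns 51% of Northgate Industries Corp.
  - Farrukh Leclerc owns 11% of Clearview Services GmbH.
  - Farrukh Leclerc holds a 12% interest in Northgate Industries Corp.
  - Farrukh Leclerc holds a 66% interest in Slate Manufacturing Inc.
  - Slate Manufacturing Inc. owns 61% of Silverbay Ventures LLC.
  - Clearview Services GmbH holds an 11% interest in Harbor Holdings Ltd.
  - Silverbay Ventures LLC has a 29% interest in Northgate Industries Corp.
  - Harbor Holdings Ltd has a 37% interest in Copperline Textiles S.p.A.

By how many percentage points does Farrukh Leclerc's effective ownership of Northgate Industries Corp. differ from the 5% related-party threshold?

19.2925

Chain via Slate Manufacturing Inc. → Silverbay Ventures LLC (R1): 66% × 61% × 29% = 11.6754% of Northgate Industries Corp.
Chain via Clearview Services GmbH → Harbor Holdings Ltd (R1): 11% × 11% × 51% = 0.6171% of Northgate Industries Corp.
Direct interest in Northgate Industries Corp: 12%.
Aggregating (R2): 11.6754% + 0.6171% + 12% = 24.2925%.
24.2925% exceeds the 5% threshold by 19.2925 percentage points.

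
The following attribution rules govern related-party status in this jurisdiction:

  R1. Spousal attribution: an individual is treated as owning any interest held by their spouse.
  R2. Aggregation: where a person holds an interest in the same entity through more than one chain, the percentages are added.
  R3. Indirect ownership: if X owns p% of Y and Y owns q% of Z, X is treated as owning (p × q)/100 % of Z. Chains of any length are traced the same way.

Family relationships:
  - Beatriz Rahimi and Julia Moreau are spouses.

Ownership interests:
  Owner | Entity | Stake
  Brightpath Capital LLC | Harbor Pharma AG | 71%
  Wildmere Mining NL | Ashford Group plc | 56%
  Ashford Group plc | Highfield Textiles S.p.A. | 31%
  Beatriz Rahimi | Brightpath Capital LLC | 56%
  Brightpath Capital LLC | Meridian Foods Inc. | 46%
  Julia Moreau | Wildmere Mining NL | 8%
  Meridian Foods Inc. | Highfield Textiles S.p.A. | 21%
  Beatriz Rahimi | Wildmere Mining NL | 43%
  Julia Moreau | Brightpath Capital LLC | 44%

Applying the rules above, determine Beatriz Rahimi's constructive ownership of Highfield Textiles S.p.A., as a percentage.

18.5136%

By spousal attribution (R1), Beatriz Rahimi is treated as also owning Julia Moreau's interest in Brightpath Capital LLC, giving 56% + 44% = 100%.
By spousal attribution (R1), Beatriz Rahimi is treated as also owning Julia Moreau's interest in Wildmere Mining NL, giving 43% + 8% = 51%.
Chain via Brightpath Capital LLC → Meridian Foods Inc. (R3): 100% × 46% × 21% = 9.66% of Highfield Textiles S.p.A.
Chain via Wildmere Mining NL → Ashford Group plc (R3): 51% × 56% × 31% = 8.8536% of Highfield Textiles S.p.A.
Aggregating (R2): 9.66% + 8.8536% = 18.5136%.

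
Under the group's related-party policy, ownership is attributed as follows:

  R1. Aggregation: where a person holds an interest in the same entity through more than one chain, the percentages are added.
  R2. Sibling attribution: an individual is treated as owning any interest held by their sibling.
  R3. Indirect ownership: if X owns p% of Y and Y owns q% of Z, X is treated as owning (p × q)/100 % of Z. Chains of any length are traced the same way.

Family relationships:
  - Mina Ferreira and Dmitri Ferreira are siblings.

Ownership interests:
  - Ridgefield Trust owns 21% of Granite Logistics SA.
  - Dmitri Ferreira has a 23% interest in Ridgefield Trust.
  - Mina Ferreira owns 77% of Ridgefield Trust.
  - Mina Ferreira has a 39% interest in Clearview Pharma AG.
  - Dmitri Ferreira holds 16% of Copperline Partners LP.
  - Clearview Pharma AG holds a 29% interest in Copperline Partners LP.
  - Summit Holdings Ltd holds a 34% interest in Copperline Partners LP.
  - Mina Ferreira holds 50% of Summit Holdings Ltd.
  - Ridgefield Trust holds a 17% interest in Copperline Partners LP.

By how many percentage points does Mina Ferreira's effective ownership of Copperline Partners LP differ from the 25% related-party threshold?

36.31

By sibling attribution (R2), Mina Ferreira is treated as also owning Dmitri Ferreira's interest in Ridgefield Trust, giving 77% + 23% = 100%.
By sibling attribution (R2), Mina Ferreira is treated as owning Dmitri Ferreira's 16% interest in Copperline Partners LP.
Chain via Summit Holdings Ltd (R3): 50% × 34% = 17% of Copperline Partners LP.
Chain via Ridgefield Trust (R3): 100% × 17% = 17% of Copperline Partners LP.
Chain via Clearview Pharma AG (R3): 39% × 29% = 11.31% of Copperline Partners LP.
Direct interest in Copperline Partners LP: 16%.
Aggregating (R1): 17% + 17% + 11.31% + 16% = 61.31%.
61.31% exceeds the 25% threshold by 36.31 percentage points.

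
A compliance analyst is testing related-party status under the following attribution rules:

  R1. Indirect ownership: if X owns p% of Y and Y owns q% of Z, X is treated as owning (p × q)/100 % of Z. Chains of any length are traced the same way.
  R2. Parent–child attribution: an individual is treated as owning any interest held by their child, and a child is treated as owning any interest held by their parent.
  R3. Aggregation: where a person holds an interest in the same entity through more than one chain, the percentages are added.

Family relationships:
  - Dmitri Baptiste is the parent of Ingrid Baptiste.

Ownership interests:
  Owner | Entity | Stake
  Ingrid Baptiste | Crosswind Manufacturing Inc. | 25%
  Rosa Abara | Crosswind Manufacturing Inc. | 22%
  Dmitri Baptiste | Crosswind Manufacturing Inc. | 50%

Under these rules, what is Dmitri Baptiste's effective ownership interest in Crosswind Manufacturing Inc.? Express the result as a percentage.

75%

By parent–child attribution (R2), Dmitri Baptiste is treated as also owning Ingrid Baptiste's interest in Crosswind Manufacturing Inc, giving 50% + 25% = 75%.
Direct interest in Crosswind Manufacturing Inc: 75%.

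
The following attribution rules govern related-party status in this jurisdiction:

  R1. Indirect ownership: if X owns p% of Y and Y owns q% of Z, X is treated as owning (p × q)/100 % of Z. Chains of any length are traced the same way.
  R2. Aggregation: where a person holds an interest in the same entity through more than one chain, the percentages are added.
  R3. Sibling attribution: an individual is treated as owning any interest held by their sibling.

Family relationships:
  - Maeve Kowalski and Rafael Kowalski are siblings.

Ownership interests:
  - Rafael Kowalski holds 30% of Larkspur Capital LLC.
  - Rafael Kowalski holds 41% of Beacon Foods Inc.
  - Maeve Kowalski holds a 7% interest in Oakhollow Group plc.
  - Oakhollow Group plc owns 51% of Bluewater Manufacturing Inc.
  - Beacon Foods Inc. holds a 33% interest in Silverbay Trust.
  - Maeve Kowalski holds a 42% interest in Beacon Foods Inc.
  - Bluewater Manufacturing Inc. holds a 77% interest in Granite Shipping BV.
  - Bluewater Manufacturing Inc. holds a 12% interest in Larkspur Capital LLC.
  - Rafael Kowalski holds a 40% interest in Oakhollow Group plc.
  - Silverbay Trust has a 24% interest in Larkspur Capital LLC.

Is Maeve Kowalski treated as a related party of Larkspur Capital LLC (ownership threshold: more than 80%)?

No

By sibling attribution (R3), Maeve Kowalski is treated as also owning Rafael Kowalski's interest in Oakhollow Group plc, giving 7% + 40% = 47%.
By sibling attribution (R3), Maeve Kowalski is treated as also owning Rafael Kowalski's interest in Beacon Foods Inc, giving 42% + 41% = 83%.
By sibling attribution (R3), Maeve Kowalski is treated as owning Rafael Kowalski's 30% interest in Larkspur Capital LLC.
Chain via Oakhollow Group plc → Bluewater Manufacturing Inc. (R1): 47% × 51% × 12% = 2.8764% of Larkspur Capital LLC.
Chain via Beacon Foods Inc. → Silverbay Trust (R1): 83% × 33% × 24% = 6.5736% of Larkspur Capital LLC.
Direct interest in Larkspur Capital LLC: 30%.
Aggregating (R2): 2.8764% + 6.5736% + 30% = 39.45%.
39.45% does not exceed the 80% threshold, so Maeve is not a related party to Larkspur Capital LLC.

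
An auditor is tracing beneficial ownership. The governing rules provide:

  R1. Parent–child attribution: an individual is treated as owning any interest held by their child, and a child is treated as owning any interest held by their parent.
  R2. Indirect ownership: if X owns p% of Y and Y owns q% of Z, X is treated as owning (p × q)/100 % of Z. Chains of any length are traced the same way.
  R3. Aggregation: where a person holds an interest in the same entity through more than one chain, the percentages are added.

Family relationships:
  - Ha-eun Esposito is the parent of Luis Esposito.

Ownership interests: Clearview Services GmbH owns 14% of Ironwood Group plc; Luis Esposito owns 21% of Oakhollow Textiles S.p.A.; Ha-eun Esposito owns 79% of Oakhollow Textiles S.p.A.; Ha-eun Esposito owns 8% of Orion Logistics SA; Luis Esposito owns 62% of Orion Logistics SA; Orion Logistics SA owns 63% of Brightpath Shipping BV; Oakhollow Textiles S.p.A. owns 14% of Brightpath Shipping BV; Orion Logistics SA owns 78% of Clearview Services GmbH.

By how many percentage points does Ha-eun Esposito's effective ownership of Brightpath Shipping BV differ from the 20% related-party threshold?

By parent–child attribution (R1), Ha-eun Esposito is treated as also owning Luis Esposito's interest in Orion Logistics SA, giving 8% + 62% = 70%.
By parent–child attribution (R1), Ha-eun Esposito is treated as also owning Luis Esposito's interest in Oakhollow Textiles S.p.A, giving 79% + 21% = 100%.
Chain via Orion Logistics SA (R2): 70% × 63% = 44.1% of Brightpath Shipping BV.
Chain via Oakhollow Textiles S.p.A. (R2): 100% × 14% = 14% of Brightpath Shipping BV.
Aggregating (R3): 44.1% + 14% = 58.1%.
58.1% exceeds the 20% threshold by 38.1 percentage points.

38.1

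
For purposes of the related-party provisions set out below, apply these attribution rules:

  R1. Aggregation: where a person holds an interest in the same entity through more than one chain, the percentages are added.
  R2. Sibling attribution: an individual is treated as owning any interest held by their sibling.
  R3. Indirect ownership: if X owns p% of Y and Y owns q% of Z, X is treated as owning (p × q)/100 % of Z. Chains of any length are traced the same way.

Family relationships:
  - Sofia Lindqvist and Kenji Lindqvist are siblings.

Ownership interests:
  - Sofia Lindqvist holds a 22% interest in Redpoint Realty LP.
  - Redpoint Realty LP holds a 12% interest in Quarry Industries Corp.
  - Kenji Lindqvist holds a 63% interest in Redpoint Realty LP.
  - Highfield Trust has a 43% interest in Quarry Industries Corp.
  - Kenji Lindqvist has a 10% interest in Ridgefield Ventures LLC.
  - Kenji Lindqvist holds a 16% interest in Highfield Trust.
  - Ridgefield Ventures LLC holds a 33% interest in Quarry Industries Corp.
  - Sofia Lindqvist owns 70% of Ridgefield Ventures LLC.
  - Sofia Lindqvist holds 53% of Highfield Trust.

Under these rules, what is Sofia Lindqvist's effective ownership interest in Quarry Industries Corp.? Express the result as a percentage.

By sibling attribution (R2), Sofia Lindqvist is treated as also owning Kenji Lindqvist's interest in Ridgefield Ventures LLC, giving 70% + 10% = 80%.
By sibling attribution (R2), Sofia Lindqvist is treated as also owning Kenji Lindqvist's interest in Highfield Trust, giving 53% + 16% = 69%.
By sibling attribution (R2), Sofia Lindqvist is treated as also owning Kenji Lindqvist's interest in Redpoint Realty LP, giving 22% + 63% = 85%.
Chain via Ridgefield Ventures LLC (R3): 80% × 33% = 26.4% of Quarry Industries Corp.
Chain via Highfield Trust (R3): 69% × 43% = 29.67% of Quarry Industries Corp.
Chain via Redpoint Realty LP (R3): 85% × 12% = 10.2% of Quarry Industries Corp.
Aggregating (R1): 26.4% + 29.67% + 10.2% = 66.27%.

66.27%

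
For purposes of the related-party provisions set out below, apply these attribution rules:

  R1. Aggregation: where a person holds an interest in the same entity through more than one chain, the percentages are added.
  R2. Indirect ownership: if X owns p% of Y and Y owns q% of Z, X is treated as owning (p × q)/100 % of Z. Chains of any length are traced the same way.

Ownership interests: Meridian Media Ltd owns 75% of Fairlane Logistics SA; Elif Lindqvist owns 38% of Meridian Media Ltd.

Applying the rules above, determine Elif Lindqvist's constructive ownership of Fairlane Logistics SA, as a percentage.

Chain via Meridian Media Ltd (R2): 38% × 75% = 28.5% of Fairlane Logistics SA.

28.5%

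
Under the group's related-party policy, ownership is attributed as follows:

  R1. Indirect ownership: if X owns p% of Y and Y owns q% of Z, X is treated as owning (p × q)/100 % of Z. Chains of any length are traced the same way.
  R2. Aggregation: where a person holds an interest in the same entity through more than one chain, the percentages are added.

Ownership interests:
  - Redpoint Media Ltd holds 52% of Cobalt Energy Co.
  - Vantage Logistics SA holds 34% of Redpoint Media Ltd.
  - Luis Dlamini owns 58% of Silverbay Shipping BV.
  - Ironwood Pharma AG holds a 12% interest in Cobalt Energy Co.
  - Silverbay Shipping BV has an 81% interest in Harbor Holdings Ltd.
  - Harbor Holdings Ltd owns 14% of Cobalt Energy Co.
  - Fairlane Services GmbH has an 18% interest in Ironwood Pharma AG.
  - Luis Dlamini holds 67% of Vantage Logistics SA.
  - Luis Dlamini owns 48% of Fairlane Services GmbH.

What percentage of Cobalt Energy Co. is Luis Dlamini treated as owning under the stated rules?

19.4596%

Chain via Vantage Logistics SA → Redpoint Media Ltd (R1): 67% × 34% × 52% = 11.8456% of Cobalt Energy Co.
Chain via Fairlane Services GmbH → Ironwood Pharma AG (R1): 48% × 18% × 12% = 1.0368% of Cobalt Energy Co.
Chain via Silverbay Shipping BV → Harbor Holdings Ltd (R1): 58% × 81% × 14% = 6.5772% of Cobalt Energy Co.
Aggregating (R2): 11.8456% + 1.0368% + 6.5772% = 19.4596%.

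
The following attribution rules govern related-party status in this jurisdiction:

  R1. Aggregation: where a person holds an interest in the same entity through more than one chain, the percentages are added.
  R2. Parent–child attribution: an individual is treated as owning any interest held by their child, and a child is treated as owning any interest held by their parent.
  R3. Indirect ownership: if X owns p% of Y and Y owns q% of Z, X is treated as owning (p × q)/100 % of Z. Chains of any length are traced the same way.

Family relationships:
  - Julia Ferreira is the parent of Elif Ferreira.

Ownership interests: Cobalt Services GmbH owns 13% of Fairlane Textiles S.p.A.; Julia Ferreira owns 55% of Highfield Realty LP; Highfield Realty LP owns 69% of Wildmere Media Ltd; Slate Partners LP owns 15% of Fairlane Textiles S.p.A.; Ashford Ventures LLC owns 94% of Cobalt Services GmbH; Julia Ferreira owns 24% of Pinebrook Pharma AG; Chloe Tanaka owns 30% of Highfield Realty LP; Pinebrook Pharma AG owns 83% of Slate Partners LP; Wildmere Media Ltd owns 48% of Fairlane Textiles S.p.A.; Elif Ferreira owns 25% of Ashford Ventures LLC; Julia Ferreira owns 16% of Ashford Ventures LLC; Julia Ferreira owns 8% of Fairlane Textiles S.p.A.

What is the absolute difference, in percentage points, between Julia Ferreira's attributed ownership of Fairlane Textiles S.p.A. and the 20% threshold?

By parent–child attribution (R2), Julia Ferreira is treated as also owning Elif Ferreira's interest in Ashford Ventures LLC, giving 16% + 25% = 41%.
Chain via Highfield Realty LP → Wildmere Media Ltd (R3): 55% × 69% × 48% = 18.216% of Fairlane Textiles S.p.A.
Chain via Ashford Ventures LLC → Cobalt Services GmbH (R3): 41% × 94% × 13% = 5.0102% of Fairlane Textiles S.p.A.
Chain via Pinebrook Pharma AG → Slate Partners LP (R3): 24% × 83% × 15% = 2.988% of Fairlane Textiles S.p.A.
Direct interest in Fairlane Textiles S.p.A: 8%.
Aggregating (R1): 18.216% + 5.0102% + 2.988% + 8% = 34.2142%.
34.2142% exceeds the 20% threshold by 14.2142 percentage points.

14.2142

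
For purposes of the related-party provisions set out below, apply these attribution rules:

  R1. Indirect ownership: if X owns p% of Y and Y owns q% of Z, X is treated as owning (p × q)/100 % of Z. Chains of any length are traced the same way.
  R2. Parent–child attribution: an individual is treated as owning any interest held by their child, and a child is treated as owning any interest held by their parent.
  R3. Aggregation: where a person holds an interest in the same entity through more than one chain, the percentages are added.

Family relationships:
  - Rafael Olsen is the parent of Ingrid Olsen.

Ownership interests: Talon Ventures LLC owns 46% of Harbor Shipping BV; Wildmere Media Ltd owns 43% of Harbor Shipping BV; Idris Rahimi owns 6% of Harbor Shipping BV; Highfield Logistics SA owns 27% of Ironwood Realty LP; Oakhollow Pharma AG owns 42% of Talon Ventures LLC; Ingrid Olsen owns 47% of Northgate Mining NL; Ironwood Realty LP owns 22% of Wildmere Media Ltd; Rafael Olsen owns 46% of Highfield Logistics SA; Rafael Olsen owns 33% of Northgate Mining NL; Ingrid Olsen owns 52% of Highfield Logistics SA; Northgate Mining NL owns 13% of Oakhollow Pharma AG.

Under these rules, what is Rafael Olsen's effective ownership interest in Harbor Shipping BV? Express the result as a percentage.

4.512396%

By parent–child attribution (R2), Rafael Olsen is treated as also owning Ingrid Olsen's interest in Northgate Mining NL, giving 33% + 47% = 80%.
By parent–child attribution (R2), Rafael Olsen is treated as also owning Ingrid Olsen's interest in Highfield Logistics SA, giving 46% + 52% = 98%.
Chain via Northgate Mining NL → Oakhollow Pharma AG → Talon Ventures LLC (R1): 80% × 13% × 42% × 46% = 2.00928% of Harbor Shipping BV.
Chain via Highfield Logistics SA → Ironwood Realty LP → Wildmere Media Ltd (R1): 98% × 27% × 22% × 43% = 2.503116% of Harbor Shipping BV.
Aggregating (R3): 2.00928% + 2.503116% = 4.512396%.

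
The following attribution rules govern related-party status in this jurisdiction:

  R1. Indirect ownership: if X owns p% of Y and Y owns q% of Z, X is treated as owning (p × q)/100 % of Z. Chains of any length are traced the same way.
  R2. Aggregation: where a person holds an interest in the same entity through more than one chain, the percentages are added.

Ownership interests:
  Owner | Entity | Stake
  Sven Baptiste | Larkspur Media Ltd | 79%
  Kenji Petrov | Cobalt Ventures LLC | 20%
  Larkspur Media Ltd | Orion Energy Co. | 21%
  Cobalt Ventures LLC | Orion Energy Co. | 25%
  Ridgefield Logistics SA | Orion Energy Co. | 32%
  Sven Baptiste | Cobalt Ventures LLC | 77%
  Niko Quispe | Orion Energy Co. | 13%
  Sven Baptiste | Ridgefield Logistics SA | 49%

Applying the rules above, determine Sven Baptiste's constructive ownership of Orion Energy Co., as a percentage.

Chain via Ridgefield Logistics SA (R1): 49% × 32% = 15.68% of Orion Energy Co.
Chain via Larkspur Media Ltd (R1): 79% × 21% = 16.59% of Orion Energy Co.
Chain via Cobalt Ventures LLC (R1): 77% × 25% = 19.25% of Orion Energy Co.
Aggregating (R2): 15.68% + 16.59% + 19.25% = 51.52%.

51.52%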